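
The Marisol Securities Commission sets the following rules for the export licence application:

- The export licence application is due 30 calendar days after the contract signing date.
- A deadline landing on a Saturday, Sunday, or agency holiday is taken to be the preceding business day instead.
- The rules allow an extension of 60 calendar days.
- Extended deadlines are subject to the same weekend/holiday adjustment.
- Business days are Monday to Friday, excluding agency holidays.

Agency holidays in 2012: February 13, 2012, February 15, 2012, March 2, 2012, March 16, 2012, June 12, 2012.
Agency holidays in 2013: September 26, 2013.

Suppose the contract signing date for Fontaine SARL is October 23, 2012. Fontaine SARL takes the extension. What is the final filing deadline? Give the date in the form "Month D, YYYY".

30 calendar days after October 23, 2012 is November 22, 2012.
November 22, 2012 is a Thursday and not a listed holiday, so it stands.
Applying the 60-calendar-day extension: November 22, 2012 + 60 days = January 21, 2013.
January 21, 2013 (Monday) is already a business day.
So the filing is due January 21, 2013.

January 21, 2013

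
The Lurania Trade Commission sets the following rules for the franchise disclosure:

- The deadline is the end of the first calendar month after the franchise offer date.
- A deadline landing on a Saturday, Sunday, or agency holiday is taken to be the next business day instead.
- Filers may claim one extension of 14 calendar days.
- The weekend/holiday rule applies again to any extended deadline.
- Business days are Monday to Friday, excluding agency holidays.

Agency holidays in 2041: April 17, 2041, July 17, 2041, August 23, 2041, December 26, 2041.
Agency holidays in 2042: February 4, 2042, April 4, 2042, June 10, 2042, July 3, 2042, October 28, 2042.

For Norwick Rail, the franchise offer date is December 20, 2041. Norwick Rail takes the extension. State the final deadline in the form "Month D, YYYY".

1 month after December 20, 2041 falls in January 2042; the last day of that month is January 31, 2042.
Since January 31, 2042 is a Friday and not a holiday, the date is unchanged.
Add the 14 calendar-day extension to January 31, 2042: February 14, 2042.
February 14, 2042 (Friday) is already a business day.
Deadline: February 14, 2042.

February 14, 2042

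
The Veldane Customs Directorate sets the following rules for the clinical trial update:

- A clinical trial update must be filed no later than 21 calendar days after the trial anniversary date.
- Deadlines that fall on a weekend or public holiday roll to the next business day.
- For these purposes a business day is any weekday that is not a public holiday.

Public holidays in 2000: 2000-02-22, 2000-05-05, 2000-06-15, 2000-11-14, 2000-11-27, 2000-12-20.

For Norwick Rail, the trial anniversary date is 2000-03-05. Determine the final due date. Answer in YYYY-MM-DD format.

Adding 21 calendar days to 2000-03-05 gives 2000-03-26.
2000-03-26 is a Sunday, so it moves to the next business day, 2000-03-27 (Monday).
The final due date is 2000-03-27.

2000-03-27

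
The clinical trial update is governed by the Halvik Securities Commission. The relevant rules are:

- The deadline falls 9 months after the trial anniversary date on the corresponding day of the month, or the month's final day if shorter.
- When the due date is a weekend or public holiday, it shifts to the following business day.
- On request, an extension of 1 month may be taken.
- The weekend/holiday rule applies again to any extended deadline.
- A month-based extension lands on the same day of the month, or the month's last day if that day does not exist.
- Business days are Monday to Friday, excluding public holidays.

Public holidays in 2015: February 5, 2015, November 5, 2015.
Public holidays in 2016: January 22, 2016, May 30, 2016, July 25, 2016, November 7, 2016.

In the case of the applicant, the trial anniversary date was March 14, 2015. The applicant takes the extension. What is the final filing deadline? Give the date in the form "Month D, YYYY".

January 14, 2016

9 months after March 14, 2015, on the same day of the month, is December 14, 2015.
December 14, 2015 is a Monday and not a listed holiday, so it stands.
Add 1 month to December 14, 2015: January 14, 2016.
Since January 14, 2016 is a Thursday and not a holiday, the date is unchanged.
Deadline: January 14, 2016.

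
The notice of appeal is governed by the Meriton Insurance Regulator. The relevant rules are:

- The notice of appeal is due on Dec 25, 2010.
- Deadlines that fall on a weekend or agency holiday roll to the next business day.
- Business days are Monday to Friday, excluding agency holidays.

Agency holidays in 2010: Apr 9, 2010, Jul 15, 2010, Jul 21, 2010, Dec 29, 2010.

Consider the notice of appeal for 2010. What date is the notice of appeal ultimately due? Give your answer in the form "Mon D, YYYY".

Dec 27, 2010

The statutory due date is Dec 25, 2010.
Dec 25, 2010 is a Saturday; the next business day is Dec 27, 2010 (Monday).
So the filing is due Dec 27, 2010.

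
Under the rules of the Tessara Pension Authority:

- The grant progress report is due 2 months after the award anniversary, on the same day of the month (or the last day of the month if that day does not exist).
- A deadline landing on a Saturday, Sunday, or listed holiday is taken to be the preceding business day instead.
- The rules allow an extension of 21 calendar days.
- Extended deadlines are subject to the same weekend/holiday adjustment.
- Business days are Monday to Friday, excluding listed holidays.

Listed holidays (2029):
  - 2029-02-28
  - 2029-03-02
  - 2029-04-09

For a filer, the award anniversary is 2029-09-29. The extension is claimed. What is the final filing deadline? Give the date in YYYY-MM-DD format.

Moving 2 months forward from 2029-09-29 on the corresponding day gives 2029-11-29.
Since 2029-11-29 is a Thursday and not a holiday, the date is unchanged.
The 21-calendar-day extension moves the deadline from 2029-11-29 to 2029-12-20.
2029-12-20 (Thursday) is already a business day.
Deadline: 2029-12-20.

2029-12-20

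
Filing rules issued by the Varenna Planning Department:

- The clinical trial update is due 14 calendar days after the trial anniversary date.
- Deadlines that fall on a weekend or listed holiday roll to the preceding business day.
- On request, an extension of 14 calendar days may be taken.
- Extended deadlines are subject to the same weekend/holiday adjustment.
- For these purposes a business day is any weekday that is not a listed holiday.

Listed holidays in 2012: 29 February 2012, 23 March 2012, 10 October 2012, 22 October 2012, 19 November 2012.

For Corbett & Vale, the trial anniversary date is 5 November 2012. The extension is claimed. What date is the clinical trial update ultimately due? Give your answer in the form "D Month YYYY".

Adding 14 calendar days to 5 November 2012 gives 19 November 2012.
19 November 2012 falls on a listed holiday. Rolling to the preceding business day gives 16 November 2012, a Friday.
Applying the 14-calendar-day extension: 16 November 2012 + 14 days = 30 November 2012.
Since 30 November 2012 is a Friday and not a holiday, the date is unchanged.
Deadline: 30 November 2012.

30 November 2012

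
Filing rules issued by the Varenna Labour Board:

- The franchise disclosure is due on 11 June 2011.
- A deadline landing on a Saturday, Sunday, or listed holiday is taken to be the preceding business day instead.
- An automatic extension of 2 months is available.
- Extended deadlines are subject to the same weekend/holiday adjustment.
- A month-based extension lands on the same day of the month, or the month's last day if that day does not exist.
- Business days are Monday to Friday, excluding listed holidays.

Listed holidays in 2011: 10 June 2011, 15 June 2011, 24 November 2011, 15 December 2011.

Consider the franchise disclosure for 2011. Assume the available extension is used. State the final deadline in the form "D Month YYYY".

9 August 2011

Start from the fixed due date, 11 June 2011.
11 June 2011 is a Saturday; the preceding business day is 9 June 2011 (Thursday).
Add 2 months to 9 June 2011: 9 August 2011.
9 August 2011 (Tuesday) is already a business day.
The final due date is 9 August 2011.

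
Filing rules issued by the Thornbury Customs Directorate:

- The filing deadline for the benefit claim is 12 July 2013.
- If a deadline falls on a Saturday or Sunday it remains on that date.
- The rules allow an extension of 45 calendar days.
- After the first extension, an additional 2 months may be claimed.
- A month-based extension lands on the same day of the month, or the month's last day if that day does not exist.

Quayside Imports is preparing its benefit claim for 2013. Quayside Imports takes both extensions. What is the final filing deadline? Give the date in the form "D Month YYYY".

Start from the fixed due date, 12 July 2013.
12 July 2013 is a Friday; no weekend or holiday adjustment applies.
Applying the 45-calendar-day extension: 12 July 2013 + 45 days = 26 August 2013.
26 August 2013 falls on a Monday. The rules make no weekend/holiday allowance, so it remains 26 August 2013.
The 2 months extension carries 26 August 2013 to 26 October 2013.
26 October 2013 is a Saturday; no weekend or holiday adjustment applies.
Deadline: 26 October 2013.

26 October 2013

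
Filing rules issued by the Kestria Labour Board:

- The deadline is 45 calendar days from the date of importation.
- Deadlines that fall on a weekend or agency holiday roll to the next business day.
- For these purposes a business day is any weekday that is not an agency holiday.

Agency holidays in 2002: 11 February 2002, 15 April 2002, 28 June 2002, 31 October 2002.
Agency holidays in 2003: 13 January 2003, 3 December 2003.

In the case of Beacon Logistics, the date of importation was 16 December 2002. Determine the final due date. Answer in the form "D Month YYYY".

45 calendar days after 16 December 2002 is 30 January 2003.
30 January 2003 falls on a Thursday, which is a business day, so no adjustment is needed.
Final deadline: 30 January 2003.

30 January 2003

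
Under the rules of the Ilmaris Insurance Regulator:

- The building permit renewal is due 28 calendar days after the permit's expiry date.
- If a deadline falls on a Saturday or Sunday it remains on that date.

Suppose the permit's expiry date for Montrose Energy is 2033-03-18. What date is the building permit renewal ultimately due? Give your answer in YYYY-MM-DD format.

2033-04-15

28 calendar days after 2033-03-18 is 2033-04-15.
2033-04-15 falls on a Friday. The rules make no weekend/holiday allowance, so it remains 2033-04-15.
Final deadline: 2033-04-15.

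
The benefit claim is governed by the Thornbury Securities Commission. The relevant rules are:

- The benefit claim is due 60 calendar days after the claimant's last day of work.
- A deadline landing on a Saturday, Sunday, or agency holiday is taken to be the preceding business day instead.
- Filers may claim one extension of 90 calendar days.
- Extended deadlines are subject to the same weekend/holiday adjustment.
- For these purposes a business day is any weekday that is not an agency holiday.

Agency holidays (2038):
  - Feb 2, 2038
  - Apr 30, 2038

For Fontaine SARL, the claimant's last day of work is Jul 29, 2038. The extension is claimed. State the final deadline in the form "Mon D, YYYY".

Adding 60 calendar days to Jul 29, 2038 gives Sep 27, 2038.
Sep 27, 2038 is a Monday and not a listed holiday, so it stands.
With the 90-day extension, Sep 27, 2038 becomes Dec 26, 2038.
Dec 26, 2038 is a Sunday, so it moves to the preceding business day, Dec 24, 2038 (Friday).
Final deadline: Dec 24, 2038.

Dec 24, 2038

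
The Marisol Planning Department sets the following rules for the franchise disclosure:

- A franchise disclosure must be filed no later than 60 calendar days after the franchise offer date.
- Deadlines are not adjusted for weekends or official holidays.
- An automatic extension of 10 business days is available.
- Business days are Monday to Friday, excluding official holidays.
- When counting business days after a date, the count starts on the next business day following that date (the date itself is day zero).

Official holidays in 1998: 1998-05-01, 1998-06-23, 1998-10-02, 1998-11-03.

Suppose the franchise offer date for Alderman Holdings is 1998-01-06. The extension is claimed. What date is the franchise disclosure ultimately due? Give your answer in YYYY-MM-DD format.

60 calendar days after 1998-01-06 is 1998-03-07.
1998-03-07 is a Saturday; no weekend or holiday adjustment applies.
Counting 10 further business days from 1998-03-07 reaches 1998-03-20.
1998-03-20 is a Friday; no weekend or holiday adjustment applies.
So the filing is due 1998-03-20.

1998-03-20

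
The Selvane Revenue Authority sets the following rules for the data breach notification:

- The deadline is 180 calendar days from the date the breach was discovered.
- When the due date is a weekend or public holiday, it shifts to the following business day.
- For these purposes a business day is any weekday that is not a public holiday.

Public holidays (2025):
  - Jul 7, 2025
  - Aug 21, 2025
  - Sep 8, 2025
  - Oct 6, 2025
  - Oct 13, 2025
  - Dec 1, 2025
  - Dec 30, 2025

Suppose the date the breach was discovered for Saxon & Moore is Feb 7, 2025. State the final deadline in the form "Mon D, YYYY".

Aug 6, 2025

180 calendar days after Feb 7, 2025 is Aug 6, 2025.
Since Aug 6, 2025 is a Wednesday and not a holiday, the date is unchanged.
So the filing is due Aug 6, 2025.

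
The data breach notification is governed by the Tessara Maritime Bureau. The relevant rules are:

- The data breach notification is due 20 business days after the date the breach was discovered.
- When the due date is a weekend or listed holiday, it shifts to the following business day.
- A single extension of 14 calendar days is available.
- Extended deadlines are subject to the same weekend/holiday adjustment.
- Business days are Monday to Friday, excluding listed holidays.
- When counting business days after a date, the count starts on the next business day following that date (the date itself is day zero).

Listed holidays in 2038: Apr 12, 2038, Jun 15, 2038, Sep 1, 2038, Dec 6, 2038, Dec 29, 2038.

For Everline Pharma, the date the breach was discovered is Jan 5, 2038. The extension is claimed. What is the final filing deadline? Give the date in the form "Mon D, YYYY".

Feb 16, 2038

Starting the day after Jan 5, 2038 and counting 20 business days lands on Feb 2, 2038.
Since Feb 2, 2038 is a Tuesday and not a holiday, the date is unchanged.
Add the 14 calendar-day extension to Feb 2, 2038: Feb 16, 2038.
Feb 16, 2038 is a Tuesday and not a listed holiday, so it stands.
So the filing is due Feb 16, 2038.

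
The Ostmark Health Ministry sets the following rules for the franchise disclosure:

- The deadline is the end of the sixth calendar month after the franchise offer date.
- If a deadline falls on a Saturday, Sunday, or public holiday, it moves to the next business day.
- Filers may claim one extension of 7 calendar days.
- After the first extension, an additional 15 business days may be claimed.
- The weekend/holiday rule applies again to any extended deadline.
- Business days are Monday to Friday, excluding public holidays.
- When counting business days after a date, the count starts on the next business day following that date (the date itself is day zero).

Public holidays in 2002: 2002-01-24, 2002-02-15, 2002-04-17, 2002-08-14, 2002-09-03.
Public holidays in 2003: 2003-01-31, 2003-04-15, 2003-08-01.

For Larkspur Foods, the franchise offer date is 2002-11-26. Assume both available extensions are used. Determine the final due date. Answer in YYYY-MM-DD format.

The sixth month after 2002-11-26 is May 2003, whose last day is 2003-05-31.
2003-05-31 is a Saturday; the next business day is 2003-06-02 (Monday).
Add the 7 calendar-day extension to 2003-06-02: 2003-06-09.
2003-06-09 is a Monday and not a listed holiday, so it stands.
The 15-business-day extension runs from 2003-06-09 to 2003-06-30.
Since 2003-06-30 is a Monday and not a holiday, the date is unchanged.
So the filing is due 2003-06-30.

2003-06-30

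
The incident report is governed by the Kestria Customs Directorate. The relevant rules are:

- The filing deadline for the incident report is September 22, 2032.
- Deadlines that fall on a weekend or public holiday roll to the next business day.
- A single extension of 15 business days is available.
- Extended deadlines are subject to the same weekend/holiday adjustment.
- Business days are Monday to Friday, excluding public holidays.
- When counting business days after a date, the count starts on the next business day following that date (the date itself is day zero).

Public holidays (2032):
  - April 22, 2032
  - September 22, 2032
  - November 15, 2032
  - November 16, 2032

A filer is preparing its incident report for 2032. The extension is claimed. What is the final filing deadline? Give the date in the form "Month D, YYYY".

The statutory due date is September 22, 2032.
September 22, 2032 is a listed holiday, so it moves to the next business day, September 23, 2032 (Thursday).
Counting 15 further business days from September 23, 2032 reaches October 14, 2032.
October 14, 2032 is a Thursday and not a listed holiday, so it stands.
The final due date is October 14, 2032.

October 14, 2032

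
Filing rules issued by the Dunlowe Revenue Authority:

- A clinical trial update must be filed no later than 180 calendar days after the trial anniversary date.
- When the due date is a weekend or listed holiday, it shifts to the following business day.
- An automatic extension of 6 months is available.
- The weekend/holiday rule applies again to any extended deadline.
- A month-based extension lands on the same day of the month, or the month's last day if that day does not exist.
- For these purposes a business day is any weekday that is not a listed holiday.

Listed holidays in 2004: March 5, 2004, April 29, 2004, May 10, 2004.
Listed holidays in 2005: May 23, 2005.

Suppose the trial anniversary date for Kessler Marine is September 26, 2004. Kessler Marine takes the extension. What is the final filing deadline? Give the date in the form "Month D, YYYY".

180 calendar days after September 26, 2004 is March 25, 2005.
Since March 25, 2005 is a Friday and not a holiday, the date is unchanged.
Add 6 months to March 25, 2005: September 25, 2005.
Because September 25, 2005 is a Sunday, the deadline becomes September 26, 2005 (Monday).
So the filing is due September 26, 2005.

September 26, 2005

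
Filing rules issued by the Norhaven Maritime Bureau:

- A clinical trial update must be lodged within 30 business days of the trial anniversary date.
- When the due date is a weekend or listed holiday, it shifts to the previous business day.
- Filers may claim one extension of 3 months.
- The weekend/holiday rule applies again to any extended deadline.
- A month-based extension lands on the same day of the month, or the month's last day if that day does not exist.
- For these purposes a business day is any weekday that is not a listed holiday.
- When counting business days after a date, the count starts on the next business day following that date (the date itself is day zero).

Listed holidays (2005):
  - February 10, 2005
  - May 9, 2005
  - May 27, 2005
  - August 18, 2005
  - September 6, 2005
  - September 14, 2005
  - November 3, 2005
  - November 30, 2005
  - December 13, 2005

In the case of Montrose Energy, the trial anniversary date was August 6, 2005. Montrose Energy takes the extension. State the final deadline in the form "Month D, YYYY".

Starting the day after August 6, 2005 and counting 30 business days lands on September 21, 2005.
Since September 21, 2005 is a Wednesday and not a holiday, the date is unchanged.
The 3 months extension carries September 21, 2005 to December 21, 2005.
December 21, 2005 falls on a Wednesday, which is a business day, so no adjustment is needed.
The final due date is December 21, 2005.

December 21, 2005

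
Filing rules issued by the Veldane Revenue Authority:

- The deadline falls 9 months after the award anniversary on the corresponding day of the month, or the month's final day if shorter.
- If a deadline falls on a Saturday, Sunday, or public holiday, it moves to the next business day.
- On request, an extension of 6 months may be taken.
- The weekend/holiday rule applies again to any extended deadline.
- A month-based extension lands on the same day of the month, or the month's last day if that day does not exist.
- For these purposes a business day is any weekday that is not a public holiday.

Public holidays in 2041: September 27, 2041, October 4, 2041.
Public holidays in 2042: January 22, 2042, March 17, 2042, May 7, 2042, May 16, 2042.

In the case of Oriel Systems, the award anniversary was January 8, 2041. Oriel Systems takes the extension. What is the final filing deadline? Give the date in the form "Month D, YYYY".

April 8, 2042

Moving 9 months forward from January 8, 2041 on the corresponding day gives October 8, 2041.
October 8, 2041 (Tuesday) is already a business day.
Add 6 months to October 8, 2041: April 8, 2042.
Since April 8, 2042 is a Tuesday and not a holiday, the date is unchanged.
So the filing is due April 8, 2042.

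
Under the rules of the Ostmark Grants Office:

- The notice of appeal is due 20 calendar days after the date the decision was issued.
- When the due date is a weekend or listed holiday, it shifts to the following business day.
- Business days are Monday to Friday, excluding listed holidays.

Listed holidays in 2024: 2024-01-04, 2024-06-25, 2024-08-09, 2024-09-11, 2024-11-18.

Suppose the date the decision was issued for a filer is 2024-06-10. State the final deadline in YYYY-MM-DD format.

2024-07-01

Trigger date 2024-06-10 + 20 calendar days = 2024-06-30.
2024-06-30 is a Sunday, so it moves to the next business day, 2024-07-01 (Monday).
Final deadline: 2024-07-01.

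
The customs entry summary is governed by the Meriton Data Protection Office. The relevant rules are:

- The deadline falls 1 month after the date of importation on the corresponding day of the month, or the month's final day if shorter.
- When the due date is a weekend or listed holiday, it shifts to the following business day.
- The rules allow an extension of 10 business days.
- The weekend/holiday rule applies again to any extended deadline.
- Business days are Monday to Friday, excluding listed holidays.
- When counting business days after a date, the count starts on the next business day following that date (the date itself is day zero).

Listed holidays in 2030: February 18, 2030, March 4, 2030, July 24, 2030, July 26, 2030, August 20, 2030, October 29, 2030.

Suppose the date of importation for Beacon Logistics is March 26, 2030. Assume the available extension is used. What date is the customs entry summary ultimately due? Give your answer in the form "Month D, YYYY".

May 10, 2030

1 month from March 26, 2030 is April 26, 2030.
Since April 26, 2030 is a Friday and not a holiday, the date is unchanged.
Counting 10 further business days from April 26, 2030 reaches May 10, 2030.
May 10, 2030 falls on a Friday, which is a business day, so no adjustment is needed.
Final deadline: May 10, 2030.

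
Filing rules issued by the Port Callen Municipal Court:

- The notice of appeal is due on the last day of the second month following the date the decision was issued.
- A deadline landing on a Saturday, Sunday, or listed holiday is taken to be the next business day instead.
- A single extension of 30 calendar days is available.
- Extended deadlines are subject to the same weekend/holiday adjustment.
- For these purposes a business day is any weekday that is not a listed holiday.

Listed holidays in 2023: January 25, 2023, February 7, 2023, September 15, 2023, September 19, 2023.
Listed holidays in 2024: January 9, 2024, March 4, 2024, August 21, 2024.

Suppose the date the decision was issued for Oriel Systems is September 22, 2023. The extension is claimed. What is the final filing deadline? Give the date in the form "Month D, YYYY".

2 months after September 22, 2023 falls in November 2023; the last day of that month is November 30, 2023.
November 30, 2023 is a Thursday and not a listed holiday, so it stands.
Add the 30 calendar-day extension to November 30, 2023: December 30, 2023.
December 30, 2023 is a Saturday; the next business day is January 1, 2024 (Monday).
The final due date is January 1, 2024.

January 1, 2024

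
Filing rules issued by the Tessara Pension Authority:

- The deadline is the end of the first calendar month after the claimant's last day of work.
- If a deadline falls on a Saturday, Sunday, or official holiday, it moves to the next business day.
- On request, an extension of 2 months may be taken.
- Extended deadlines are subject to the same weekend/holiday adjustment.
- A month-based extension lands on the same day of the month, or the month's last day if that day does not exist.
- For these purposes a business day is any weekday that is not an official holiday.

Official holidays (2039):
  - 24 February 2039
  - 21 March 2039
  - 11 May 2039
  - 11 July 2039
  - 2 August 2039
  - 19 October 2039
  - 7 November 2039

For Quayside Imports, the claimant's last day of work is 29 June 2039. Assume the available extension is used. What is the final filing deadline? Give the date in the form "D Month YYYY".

3 October 2039

The first month after 29 June 2039 is July 2039, whose last day is 31 July 2039.
31 July 2039 is a Sunday, so it moves to the next business day, 1 August 2039 (Monday).
Add 2 months to 1 August 2039: 1 October 2039.
1 October 2039 is a Saturday, so it moves to the next business day, 3 October 2039 (Monday).
The final due date is 3 October 2039.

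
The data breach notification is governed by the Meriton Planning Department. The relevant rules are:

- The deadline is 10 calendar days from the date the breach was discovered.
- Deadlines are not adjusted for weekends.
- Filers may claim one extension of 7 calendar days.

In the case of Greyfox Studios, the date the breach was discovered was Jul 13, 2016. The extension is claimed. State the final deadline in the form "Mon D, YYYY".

Jul 30, 2016

From Jul 13, 2016, 10 calendar days later is Jul 23, 2016.
No adjustment is made for weekends or holidays, so Jul 23, 2016 stands.
The 7-calendar-day extension moves the deadline from Jul 23, 2016 to Jul 30, 2016.
Jul 30, 2016 falls on a Saturday. The rules make no weekend/holiday allowance, so it remains Jul 30, 2016.
So the filing is due Jul 30, 2016.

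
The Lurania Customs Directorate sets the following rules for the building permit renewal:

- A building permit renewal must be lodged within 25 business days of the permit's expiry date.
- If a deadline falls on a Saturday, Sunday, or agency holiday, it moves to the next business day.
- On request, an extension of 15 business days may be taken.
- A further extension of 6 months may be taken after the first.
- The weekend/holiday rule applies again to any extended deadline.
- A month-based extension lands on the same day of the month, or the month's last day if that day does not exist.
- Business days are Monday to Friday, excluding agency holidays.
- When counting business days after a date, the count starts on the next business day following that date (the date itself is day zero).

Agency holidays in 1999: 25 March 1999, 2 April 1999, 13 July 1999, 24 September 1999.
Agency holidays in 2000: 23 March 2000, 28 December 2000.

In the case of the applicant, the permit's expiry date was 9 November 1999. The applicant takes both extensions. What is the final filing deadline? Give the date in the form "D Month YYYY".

4 July 2000

Counting 25 business days after 9 November 1999 (skipping weekends and listed holidays) reaches 14 December 1999.
14 December 1999 falls on a Tuesday, which is a business day, so no adjustment is needed.
Applying the 15-business-day extension: 15 business days after 14 December 1999 is 4 January 2000.
4 January 2000 is a Tuesday and not a listed holiday, so it stands.
Applying the 6 months extension: 6 months after 4 January 2000 is 4 July 2000.
Since 4 July 2000 is a Tuesday and not a holiday, the date is unchanged.
So the filing is due 4 July 2000.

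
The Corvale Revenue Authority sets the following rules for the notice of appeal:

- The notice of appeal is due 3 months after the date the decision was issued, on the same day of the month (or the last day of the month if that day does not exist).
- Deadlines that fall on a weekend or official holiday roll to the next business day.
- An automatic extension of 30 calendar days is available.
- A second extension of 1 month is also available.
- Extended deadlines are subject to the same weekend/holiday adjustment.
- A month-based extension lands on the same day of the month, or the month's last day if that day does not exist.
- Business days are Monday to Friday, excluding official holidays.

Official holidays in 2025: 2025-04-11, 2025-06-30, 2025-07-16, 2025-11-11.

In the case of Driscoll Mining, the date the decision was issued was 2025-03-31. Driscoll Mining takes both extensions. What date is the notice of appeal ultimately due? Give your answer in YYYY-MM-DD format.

3 months from 2025-03-31 is 2025-06-30 (day 31 does not exist in June, so the month's last day is used).
2025-06-30 falls on a listed holiday. Rolling to the next business day gives 2025-07-01, a Tuesday.
The 30-calendar-day extension moves the deadline from 2025-07-01 to 2025-07-31.
Since 2025-07-31 is a Thursday and not a holiday, the date is unchanged.
Applying the 1 month extension: 1 month after 2025-07-31 is 2025-08-31.
2025-08-31 is a Sunday; the next business day is 2025-09-01 (Monday).
Deadline: 2025-09-01.

2025-09-01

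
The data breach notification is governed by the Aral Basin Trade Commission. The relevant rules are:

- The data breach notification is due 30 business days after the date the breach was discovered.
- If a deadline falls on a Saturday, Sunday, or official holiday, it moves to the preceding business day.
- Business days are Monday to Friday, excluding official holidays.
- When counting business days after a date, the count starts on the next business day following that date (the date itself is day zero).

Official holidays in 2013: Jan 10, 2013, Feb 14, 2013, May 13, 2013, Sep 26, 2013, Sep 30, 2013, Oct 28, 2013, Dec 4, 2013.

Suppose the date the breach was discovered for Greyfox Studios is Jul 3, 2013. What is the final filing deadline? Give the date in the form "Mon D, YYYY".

Aug 14, 2013

Starting the day after Jul 3, 2013 and counting 30 business days lands on Aug 14, 2013.
Aug 14, 2013 (Wednesday) is already a business day.
So the filing is due Aug 14, 2013.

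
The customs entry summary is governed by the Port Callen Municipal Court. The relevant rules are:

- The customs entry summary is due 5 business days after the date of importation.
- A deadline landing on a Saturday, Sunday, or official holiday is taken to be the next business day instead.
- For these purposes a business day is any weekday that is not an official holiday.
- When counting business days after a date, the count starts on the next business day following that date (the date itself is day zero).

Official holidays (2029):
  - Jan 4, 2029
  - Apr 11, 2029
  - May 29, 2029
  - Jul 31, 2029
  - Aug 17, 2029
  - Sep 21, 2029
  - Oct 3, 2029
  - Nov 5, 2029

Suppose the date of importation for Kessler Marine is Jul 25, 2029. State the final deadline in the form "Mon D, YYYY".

Aug 2, 2029

Counting 5 business days after Jul 25, 2029 (skipping weekends and listed holidays) reaches Aug 2, 2029.
Aug 2, 2029 falls on a Thursday, which is a business day, so no adjustment is needed.
So the filing is due Aug 2, 2029.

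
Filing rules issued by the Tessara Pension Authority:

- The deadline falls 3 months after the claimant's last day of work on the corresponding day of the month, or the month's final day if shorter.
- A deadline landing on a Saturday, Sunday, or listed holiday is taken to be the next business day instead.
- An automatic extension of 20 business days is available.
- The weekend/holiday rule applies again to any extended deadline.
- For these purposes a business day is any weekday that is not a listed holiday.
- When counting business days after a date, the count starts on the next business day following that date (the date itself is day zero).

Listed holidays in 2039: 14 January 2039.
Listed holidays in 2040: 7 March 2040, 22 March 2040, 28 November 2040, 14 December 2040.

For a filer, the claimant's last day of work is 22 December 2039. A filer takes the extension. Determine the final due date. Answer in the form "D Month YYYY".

Moving 3 months forward from 22 December 2039 on the corresponding day gives 22 March 2040.
22 March 2040 is a listed holiday; the next business day is 23 March 2040 (Friday).
Counting 20 further business days from 23 March 2040 reaches 20 April 2040.
20 April 2040 is a Friday and not a listed holiday, so it stands.
Deadline: 20 April 2040.

20 April 2040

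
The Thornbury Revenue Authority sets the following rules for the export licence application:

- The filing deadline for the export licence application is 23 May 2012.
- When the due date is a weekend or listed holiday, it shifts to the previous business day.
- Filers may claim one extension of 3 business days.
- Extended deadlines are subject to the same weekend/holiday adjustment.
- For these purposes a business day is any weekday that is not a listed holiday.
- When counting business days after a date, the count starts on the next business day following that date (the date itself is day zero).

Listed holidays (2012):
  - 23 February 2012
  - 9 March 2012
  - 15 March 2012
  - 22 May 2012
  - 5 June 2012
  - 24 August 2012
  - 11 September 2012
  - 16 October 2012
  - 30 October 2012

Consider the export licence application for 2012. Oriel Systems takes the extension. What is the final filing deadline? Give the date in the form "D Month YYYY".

28 May 2012

The statutory due date is 23 May 2012.
23 May 2012 falls on a Wednesday, which is a business day, so no adjustment is needed.
Applying the 3-business-day extension: 3 business days after 23 May 2012 is 28 May 2012.
28 May 2012 falls on a Monday, which is a business day, so no adjustment is needed.
Final deadline: 28 May 2012.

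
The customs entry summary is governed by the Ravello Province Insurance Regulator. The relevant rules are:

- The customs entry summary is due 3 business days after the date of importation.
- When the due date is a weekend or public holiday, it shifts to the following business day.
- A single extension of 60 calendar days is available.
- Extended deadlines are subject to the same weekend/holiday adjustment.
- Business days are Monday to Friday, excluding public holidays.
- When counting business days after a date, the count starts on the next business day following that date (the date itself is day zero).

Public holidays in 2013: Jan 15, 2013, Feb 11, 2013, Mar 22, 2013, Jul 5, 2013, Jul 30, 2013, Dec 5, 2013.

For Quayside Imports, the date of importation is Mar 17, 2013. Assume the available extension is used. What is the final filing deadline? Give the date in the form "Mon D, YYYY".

Starting the day after Mar 17, 2013 and counting 3 business days lands on Mar 20, 2013.
Since Mar 20, 2013 is a Wednesday and not a holiday, the date is unchanged.
Add the 60 calendar-day extension to Mar 20, 2013: May 19, 2013.
May 19, 2013 is a Sunday, so it moves to the next business day, May 20, 2013 (Monday).
So the filing is due May 20, 2013.

May 20, 2013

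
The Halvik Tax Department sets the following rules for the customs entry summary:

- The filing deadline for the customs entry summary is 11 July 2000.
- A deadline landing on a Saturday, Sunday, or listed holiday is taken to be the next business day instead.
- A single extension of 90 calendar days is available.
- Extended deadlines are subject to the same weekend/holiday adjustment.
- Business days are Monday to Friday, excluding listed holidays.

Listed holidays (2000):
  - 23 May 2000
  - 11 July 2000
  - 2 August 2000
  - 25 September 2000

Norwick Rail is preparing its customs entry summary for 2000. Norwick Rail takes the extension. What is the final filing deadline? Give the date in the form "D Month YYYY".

The statutory due date is 11 July 2000.
11 July 2000 is a listed holiday; the next business day is 12 July 2000 (Wednesday).
Applying the 90-calendar-day extension: 12 July 2000 + 90 days = 10 October 2000.
10 October 2000 is a Tuesday and not a listed holiday, so it stands.
The final due date is 10 October 2000.

10 October 2000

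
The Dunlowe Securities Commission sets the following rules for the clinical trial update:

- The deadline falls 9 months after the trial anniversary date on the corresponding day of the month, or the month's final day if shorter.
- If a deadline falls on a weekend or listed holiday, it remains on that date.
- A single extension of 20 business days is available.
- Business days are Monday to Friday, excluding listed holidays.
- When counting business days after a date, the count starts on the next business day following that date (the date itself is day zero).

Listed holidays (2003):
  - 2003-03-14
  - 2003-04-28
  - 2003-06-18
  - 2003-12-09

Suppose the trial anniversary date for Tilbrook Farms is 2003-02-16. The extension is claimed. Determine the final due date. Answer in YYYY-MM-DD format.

2003-12-15

Moving 9 months forward from 2003-02-16 on the corresponding day gives 2003-11-16.
2003-11-16 is a Sunday; no weekend or holiday adjustment applies.
Counting 20 further business days from 2003-11-16 reaches 2003-12-15.
2003-12-15 falls on a Monday. The rules make no weekend/holiday allowance, so it remains 2003-12-15.
Deadline: 2003-12-15.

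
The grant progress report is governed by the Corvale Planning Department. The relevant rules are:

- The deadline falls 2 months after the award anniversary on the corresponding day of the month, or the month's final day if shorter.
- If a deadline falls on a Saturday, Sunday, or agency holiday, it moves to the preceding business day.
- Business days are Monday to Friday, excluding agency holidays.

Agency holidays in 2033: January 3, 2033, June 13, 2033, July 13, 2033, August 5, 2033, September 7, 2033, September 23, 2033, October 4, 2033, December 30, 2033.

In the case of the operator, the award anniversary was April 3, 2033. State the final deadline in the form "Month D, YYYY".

June 3, 2033

Moving 2 months forward from April 3, 2033 on the corresponding day gives June 3, 2033.
June 3, 2033 (Friday) is already a business day.
So the filing is due June 3, 2033.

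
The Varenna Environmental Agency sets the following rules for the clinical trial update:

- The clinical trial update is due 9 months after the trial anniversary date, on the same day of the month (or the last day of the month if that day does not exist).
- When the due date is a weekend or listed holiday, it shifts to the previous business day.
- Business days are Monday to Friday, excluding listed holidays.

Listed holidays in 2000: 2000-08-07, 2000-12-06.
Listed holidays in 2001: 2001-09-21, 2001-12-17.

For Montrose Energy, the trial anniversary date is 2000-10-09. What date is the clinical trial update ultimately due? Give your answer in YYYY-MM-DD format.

2001-07-09

9 months from 2000-10-09 is 2001-07-09.
Since 2001-07-09 is a Monday and not a holiday, the date is unchanged.
The final due date is 2001-07-09.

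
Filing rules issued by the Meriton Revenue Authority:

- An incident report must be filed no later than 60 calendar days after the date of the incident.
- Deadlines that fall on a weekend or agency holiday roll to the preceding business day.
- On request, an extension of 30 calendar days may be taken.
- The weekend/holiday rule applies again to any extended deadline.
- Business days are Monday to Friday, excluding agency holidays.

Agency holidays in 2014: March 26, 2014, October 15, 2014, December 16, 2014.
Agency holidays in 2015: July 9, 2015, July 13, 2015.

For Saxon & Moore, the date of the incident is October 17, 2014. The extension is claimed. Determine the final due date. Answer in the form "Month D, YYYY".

60 calendar days after October 17, 2014 is December 16, 2014.
December 16, 2014 is a listed holiday, so it moves to the preceding business day, December 15, 2014 (Monday).
The 30-calendar-day extension moves the deadline from December 15, 2014 to January 14, 2015.
January 14, 2015 falls on a Wednesday, which is a business day, so no adjustment is needed.
The final due date is January 14, 2015.

January 14, 2015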